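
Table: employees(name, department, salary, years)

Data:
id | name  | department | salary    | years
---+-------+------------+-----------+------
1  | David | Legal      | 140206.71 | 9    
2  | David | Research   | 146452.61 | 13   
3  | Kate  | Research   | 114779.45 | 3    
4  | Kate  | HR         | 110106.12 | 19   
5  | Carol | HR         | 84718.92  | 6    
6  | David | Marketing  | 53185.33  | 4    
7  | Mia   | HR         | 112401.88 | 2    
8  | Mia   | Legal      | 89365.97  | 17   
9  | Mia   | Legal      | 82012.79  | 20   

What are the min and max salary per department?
SELECT department, MIN(salary), MAX(salary)
FROM employees
GROUP BY department

Result:
  HR: min=84718.92, max=112401.88
  Legal: min=82012.79, max=140206.71
  Marketing: min=53185.33, max=53185.33
  Research: min=114779.45, max=146452.61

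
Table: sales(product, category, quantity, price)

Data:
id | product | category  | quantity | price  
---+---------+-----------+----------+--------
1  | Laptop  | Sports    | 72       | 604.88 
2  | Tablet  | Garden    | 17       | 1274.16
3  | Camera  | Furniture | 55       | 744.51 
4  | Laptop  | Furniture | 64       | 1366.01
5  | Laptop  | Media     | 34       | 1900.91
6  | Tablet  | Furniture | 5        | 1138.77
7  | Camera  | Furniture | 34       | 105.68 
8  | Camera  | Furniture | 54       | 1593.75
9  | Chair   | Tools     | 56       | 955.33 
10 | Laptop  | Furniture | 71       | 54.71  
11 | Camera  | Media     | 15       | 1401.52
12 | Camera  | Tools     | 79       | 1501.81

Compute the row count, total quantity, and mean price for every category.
SELECT category,
       COUNT(*) as cnt,
       SUM(quantity) as total_quantity,
       AVG(price) as avg_price
FROM sales
GROUP BY category

Result:
  Furniture: 6 records, 283 total quantity, 833.91 avg price
  Garden: 1 records, 17 total quantity, 1274.16 avg price
  Media: 2 records, 49 total quantity, 1651.22 avg price
  Sports: 1 records, 72 total quantity, 604.88 avg price
  Tools: 2 records, 135 total quantity, 1228.57 avg price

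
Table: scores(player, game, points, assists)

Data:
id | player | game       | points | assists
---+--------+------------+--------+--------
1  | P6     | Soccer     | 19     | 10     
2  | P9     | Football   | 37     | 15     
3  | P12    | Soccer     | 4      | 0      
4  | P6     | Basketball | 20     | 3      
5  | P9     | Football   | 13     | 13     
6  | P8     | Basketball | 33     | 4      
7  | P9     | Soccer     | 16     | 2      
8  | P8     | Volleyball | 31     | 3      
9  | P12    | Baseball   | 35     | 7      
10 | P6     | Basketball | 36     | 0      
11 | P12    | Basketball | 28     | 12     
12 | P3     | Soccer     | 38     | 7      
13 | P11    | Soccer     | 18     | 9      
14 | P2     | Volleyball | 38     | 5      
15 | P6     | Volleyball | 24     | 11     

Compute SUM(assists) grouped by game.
SELECT game, SUM(assists) as result
FROM scores
GROUP BY game

Result:
  Baseball: 7
  Basketball: 19
  Football: 28
  Soccer: 28
  Volleyball: 19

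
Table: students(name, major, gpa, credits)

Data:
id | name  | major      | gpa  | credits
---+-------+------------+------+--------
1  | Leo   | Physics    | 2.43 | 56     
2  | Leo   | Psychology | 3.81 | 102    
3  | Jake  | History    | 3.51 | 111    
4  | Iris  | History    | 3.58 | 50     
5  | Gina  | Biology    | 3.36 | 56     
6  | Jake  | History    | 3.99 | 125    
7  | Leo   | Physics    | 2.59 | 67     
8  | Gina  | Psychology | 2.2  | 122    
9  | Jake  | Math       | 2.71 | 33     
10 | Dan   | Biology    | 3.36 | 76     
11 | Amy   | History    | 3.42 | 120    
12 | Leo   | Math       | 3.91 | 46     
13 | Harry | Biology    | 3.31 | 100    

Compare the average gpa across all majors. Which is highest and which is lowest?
SELECT major, AVG(gpa)
FROM students
GROUP BY major
ORDER BY AVG(gpa)

All groups:
  Physics: 2.51
  Psychology: 3.01
  Math: 3.31
  Biology: 3.34
  History: 3.63

Highest: History (3.63)
Lowest: Physics (2.51)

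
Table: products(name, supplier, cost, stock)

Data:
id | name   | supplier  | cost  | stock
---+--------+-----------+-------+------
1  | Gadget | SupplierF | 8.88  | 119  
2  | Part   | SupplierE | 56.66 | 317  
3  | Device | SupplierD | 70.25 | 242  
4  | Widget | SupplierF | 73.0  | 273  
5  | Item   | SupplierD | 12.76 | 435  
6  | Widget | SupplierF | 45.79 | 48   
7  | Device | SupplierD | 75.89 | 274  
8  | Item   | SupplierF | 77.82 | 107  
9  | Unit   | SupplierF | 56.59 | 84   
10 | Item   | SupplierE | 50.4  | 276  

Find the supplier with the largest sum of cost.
SELECT supplier, SUM(cost) as val
FROM products
GROUP BY supplier
ORDER BY val DESC
LIMIT 1

Result: SupplierF with sum(cost) = 262.08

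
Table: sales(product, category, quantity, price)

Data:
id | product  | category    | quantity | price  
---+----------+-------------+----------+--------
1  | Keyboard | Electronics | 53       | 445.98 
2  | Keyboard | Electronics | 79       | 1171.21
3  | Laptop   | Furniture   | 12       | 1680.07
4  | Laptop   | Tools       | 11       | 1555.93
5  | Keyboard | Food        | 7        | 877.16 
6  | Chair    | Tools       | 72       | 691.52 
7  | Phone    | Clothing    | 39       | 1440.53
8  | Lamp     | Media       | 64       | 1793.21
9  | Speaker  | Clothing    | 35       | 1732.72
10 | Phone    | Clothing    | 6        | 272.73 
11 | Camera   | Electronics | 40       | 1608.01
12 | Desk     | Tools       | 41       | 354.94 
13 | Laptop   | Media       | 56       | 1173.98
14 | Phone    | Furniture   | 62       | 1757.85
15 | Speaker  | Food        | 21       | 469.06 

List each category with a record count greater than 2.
SELECT category, COUNT(*) as cnt
FROM sales
GROUP BY category
HAVING COUNT(*) > 2

Result:
  Clothing: 3
  Electronics: 3
  Tools: 3

Note: HAVING filters groups after aggregation, WHERE filters rows before.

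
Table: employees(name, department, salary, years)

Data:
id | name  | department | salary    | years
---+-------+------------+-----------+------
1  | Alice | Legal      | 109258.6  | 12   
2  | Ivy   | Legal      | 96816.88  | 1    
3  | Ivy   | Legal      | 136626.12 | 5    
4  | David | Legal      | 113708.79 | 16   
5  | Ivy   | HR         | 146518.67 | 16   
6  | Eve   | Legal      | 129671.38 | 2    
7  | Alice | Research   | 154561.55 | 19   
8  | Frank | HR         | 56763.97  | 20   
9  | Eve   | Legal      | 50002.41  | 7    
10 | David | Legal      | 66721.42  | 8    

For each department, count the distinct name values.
SELECT department, COUNT(DISTINCT name)
FROM employees
GROUP BY department

Result:
  HR: 2 distinct
  Legal: 4 distinct
  Research: 1 distinct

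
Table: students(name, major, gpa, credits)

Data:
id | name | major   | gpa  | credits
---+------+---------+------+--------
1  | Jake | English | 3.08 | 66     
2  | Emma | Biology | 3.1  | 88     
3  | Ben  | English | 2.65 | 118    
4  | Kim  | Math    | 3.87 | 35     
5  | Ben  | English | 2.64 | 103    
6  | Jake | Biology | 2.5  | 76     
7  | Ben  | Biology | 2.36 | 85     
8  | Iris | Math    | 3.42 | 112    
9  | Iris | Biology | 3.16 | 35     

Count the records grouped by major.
SELECT major, COUNT(*) as count
FROM students
GROUP BY major

Result:
  Biology: 4
  English: 3
  Math: 2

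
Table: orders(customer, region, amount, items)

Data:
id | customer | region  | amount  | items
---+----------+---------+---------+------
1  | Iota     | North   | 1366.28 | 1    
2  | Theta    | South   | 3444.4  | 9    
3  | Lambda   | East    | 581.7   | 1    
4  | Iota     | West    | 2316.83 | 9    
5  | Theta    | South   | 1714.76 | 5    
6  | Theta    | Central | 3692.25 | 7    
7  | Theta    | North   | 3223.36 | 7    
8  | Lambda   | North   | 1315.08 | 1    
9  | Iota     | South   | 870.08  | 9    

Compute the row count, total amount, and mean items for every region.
SELECT region,
       COUNT(*) as cnt,
       SUM(amount) as total_amount,
       AVG(items) as avg_items
FROM orders
GROUP BY region

Result:
  Central: 1 records, 3692.25 total amount, 7.00 avg items
  East: 1 records, 581.70 total amount, 1.00 avg items
  North: 3 records, 5904.72 total amount, 3.00 avg items
  South: 3 records, 6029.24 total amount, 7.67 avg items
  West: 1 records, 2316.83 total amount, 9.00 avg items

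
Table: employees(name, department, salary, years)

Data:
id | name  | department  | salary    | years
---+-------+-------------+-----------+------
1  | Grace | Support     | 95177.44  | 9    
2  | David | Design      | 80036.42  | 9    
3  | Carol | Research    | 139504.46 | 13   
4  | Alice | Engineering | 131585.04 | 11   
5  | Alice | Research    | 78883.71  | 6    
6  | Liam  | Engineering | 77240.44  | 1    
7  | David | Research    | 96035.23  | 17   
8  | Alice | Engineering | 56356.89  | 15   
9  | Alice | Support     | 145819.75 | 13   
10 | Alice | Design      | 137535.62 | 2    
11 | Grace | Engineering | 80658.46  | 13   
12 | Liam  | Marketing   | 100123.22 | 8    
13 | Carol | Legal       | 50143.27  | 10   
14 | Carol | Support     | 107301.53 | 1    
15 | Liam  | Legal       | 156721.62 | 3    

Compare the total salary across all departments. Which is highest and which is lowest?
SELECT department, SUM(salary)
FROM employees
GROUP BY department
ORDER BY SUM(salary)

All groups:
  Marketing: 100123.22
  Legal: 206864.89
  Design: 217572.04
  Research: 314423.40
  Engineering: 345840.83
  Support: 348298.72

Highest: Support (348298.72)
Lowest: Marketing (100123.22)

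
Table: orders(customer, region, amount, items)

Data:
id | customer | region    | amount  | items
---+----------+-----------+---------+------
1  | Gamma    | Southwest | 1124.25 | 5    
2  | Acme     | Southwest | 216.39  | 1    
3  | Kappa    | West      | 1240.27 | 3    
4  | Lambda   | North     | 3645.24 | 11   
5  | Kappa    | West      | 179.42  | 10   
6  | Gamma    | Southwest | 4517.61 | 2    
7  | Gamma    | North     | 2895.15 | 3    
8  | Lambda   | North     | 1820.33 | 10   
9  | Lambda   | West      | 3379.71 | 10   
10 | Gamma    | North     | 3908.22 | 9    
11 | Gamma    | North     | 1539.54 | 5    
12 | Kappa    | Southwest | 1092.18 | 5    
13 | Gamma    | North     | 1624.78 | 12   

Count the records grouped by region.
SELECT region, COUNT(*) as count
FROM orders
GROUP BY region

Result:
  North: 6
  Southwest: 4
  West: 3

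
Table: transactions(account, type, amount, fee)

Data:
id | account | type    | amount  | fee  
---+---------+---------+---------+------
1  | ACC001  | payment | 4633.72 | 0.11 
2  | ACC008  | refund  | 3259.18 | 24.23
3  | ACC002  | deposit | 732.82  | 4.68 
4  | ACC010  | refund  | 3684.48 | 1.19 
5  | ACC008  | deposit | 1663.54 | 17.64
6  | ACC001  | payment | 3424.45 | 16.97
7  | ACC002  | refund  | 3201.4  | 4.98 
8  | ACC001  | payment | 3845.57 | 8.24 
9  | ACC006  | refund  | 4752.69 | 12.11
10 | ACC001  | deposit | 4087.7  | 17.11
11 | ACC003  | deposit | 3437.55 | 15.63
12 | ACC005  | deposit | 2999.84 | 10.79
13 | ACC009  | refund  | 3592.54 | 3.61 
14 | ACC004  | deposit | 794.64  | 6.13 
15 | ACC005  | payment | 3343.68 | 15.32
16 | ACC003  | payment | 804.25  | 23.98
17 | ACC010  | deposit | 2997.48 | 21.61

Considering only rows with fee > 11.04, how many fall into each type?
SELECT type, COUNT(*)
FROM transactions
WHERE fee > 11.04
GROUP BY type

Note: WHERE filters rows before grouping.

Result:
  deposit: 4
  payment: 3
  refund: 2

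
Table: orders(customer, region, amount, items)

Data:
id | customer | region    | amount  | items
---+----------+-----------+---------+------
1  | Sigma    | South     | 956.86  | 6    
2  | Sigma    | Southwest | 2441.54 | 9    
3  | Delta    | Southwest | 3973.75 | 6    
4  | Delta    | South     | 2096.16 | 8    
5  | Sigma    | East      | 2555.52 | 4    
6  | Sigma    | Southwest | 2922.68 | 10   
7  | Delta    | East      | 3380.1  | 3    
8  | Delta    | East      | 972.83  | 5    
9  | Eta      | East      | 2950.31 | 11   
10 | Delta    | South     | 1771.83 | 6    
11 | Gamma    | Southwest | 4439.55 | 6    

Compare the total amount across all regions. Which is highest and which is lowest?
SELECT region, SUM(amount)
FROM orders
GROUP BY region
ORDER BY SUM(amount)

All groups:
  South: 4824.85
  East: 9858.76
  Southwest: 13777.52

Highest: Southwest (13777.52)
Lowest: South (4824.85)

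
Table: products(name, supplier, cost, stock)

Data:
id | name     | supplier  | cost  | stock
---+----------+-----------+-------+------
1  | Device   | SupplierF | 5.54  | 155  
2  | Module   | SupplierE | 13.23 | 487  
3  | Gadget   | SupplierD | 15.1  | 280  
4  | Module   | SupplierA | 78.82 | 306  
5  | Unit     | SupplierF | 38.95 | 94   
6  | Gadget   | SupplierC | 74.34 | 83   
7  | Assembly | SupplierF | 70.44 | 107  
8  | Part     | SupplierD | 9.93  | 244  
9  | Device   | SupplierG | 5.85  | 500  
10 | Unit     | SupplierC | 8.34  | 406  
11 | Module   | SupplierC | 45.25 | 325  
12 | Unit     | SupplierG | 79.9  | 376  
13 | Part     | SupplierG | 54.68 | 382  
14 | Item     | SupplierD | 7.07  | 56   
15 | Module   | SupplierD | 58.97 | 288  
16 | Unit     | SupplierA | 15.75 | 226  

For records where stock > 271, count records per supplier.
SELECT supplier, COUNT(*)
FROM products
WHERE stock > 271
GROUP BY supplier

Note: WHERE filters rows before grouping.

Result:
  SupplierA: 1
  SupplierC: 2
  SupplierD: 2
  SupplierE: 1
  SupplierG: 3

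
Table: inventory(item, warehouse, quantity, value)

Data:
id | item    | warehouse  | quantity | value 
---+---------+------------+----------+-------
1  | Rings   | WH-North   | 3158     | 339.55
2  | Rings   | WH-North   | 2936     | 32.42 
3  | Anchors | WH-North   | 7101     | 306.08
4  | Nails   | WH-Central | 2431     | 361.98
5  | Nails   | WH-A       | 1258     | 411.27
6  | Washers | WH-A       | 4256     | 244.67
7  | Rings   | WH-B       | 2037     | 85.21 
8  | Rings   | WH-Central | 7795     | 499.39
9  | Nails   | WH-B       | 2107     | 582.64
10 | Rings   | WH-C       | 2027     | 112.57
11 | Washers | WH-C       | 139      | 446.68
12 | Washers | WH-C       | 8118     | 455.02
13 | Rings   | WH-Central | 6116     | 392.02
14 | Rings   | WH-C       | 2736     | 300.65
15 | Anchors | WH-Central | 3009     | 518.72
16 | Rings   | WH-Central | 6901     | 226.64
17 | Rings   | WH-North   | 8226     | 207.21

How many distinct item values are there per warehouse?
SELECT warehouse, COUNT(DISTINCT item)
FROM inventory
GROUP BY warehouse

Result:
  WH-A: 2 distinct
  WH-B: 2 distinct
  WH-C: 2 distinct
  WH-Central: 3 distinct
  WH-North: 2 distinct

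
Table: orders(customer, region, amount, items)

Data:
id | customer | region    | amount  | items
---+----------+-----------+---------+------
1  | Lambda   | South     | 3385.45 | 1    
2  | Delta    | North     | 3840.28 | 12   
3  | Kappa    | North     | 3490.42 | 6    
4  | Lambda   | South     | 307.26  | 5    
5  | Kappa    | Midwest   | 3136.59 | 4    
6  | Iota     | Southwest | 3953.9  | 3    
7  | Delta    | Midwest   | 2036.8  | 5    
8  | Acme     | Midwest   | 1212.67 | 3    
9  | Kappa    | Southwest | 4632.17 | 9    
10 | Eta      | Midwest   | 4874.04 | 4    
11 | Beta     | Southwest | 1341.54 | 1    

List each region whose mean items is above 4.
SELECT region, AVG(items)
FROM orders
GROUP BY region
HAVING AVG(items) > 4

Result:
  North: avg=9.00
  Southwest: avg=4.33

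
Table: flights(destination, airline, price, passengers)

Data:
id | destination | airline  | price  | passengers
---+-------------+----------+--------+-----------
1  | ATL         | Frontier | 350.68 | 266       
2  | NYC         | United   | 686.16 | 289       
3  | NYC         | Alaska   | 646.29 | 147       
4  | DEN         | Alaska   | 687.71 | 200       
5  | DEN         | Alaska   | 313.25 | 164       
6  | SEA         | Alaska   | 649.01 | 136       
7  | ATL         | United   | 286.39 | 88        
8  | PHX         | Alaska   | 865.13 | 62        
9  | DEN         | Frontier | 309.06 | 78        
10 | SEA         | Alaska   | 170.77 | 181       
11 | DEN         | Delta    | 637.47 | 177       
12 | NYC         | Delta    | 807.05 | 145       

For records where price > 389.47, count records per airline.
SELECT airline, COUNT(*)
FROM flights
WHERE price > 389.47
GROUP BY airline

Note: WHERE filters rows before grouping.

Result:
  Alaska: 4
  Delta: 2
  United: 1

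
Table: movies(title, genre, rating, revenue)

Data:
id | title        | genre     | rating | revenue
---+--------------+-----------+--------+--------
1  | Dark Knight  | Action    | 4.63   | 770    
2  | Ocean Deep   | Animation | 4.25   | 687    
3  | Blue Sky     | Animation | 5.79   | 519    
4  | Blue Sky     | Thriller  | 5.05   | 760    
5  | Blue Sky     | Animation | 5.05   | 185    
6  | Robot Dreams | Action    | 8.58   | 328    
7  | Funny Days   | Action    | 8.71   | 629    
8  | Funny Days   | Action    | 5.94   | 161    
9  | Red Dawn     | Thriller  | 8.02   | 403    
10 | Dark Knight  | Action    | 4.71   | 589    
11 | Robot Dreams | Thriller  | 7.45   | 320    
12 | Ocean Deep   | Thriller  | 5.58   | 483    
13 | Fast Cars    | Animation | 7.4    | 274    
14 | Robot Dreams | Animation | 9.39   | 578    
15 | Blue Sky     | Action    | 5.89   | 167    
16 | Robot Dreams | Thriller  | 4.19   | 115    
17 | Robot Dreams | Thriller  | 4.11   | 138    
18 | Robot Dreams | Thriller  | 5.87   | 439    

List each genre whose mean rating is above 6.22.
SELECT genre, AVG(rating)
FROM movies
GROUP BY genre
HAVING AVG(rating) > 6.22

Result:
  Action: avg=6.41
  Animation: avg=6.38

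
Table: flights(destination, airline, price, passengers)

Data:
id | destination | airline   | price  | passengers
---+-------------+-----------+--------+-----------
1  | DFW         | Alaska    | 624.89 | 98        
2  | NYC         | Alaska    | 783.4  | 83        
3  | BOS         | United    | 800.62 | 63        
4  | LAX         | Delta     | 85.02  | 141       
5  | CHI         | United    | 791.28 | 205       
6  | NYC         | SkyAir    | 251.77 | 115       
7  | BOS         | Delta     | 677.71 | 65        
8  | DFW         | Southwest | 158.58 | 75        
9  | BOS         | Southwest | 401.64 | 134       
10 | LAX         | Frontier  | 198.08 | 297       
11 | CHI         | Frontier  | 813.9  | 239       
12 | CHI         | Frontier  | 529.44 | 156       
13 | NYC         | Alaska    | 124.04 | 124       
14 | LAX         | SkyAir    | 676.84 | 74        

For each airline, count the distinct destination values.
SELECT airline, COUNT(DISTINCT destination)
FROM flights
GROUP BY airline

Result:
  Alaska: 2 distinct
  Delta: 2 distinct
  Frontier: 2 distinct
  SkyAir: 2 distinct
  Southwest: 2 distinct
  United: 2 distinct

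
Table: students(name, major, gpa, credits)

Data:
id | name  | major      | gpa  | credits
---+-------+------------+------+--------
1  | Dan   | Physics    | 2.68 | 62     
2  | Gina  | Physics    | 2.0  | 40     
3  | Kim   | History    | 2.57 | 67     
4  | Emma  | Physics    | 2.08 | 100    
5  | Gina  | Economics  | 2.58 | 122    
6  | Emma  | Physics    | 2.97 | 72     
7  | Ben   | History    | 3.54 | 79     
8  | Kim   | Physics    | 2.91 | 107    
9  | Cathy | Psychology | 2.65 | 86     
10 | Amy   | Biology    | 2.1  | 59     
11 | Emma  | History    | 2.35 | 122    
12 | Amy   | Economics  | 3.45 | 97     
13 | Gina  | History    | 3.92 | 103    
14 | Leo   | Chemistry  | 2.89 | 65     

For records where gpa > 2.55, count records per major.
SELECT major, COUNT(*)
FROM students
WHERE gpa > 2.55
GROUP BY major

Note: WHERE filters rows before grouping.

Result:
  Chemistry: 1
  Economics: 2
  History: 3
  Physics: 3
  Psychology: 1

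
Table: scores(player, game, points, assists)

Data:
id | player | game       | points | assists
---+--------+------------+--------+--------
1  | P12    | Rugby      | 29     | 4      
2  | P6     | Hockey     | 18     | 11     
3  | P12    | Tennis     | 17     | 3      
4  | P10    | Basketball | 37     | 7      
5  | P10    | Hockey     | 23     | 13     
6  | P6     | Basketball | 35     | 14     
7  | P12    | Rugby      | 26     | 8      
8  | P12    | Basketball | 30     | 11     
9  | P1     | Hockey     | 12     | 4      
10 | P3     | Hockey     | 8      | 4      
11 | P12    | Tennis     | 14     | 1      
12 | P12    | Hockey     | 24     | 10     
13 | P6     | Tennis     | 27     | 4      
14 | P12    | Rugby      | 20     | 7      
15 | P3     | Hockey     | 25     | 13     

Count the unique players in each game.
SELECT game, COUNT(DISTINCT player)
FROM scores
GROUP BY game

Result:
  Basketball: 3 distinct
  Hockey: 5 distinct
  Rugby: 1 distinct
  Tennis: 2 distinct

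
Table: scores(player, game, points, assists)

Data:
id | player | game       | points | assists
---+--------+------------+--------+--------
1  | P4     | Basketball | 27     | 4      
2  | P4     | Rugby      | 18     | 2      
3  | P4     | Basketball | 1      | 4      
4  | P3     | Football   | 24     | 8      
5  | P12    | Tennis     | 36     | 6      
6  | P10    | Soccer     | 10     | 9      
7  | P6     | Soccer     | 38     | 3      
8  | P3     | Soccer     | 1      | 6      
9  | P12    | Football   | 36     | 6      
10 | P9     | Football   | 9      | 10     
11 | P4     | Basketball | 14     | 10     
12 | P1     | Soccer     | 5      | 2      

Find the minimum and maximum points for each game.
SELECT game, MIN(points), MAX(points)
FROM scores
GROUP BY game

Result:
  Basketball: min=1, max=27
  Football: min=9, max=36
  Rugby: min=18, max=18
  Soccer: min=1, max=38
  Tennis: min=36, max=36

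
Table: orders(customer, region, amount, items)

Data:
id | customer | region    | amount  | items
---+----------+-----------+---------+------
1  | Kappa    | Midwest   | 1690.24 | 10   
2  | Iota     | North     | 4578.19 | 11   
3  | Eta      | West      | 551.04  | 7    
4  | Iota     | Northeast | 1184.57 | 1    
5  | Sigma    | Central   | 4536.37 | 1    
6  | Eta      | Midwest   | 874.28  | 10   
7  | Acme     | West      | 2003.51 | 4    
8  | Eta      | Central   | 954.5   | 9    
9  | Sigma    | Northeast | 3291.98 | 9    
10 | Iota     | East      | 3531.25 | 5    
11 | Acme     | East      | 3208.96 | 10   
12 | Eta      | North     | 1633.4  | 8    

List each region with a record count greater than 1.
SELECT region, COUNT(*) as cnt
FROM orders
GROUP BY region
HAVING COUNT(*) > 1

Result:
  Central: 2
  East: 2
  Midwest: 2
  North: 2
  Northeast: 2
  West: 2

Note: HAVING filters groups after aggregation, WHERE filters rows before.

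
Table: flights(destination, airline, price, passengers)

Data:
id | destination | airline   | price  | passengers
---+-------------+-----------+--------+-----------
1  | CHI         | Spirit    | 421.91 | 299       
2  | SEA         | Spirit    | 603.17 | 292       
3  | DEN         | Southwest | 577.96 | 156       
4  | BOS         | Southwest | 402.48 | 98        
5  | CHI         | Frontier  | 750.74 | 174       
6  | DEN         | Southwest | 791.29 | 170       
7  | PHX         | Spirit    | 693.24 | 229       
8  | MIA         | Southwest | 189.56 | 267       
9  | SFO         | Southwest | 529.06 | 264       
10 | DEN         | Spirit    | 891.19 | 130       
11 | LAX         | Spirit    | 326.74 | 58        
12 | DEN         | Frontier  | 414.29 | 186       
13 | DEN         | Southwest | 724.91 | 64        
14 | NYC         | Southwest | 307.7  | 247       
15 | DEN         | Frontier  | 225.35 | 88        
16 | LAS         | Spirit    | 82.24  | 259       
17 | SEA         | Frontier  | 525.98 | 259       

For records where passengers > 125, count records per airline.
SELECT airline, COUNT(*)
FROM flights
WHERE passengers > 125
GROUP BY airline

Note: WHERE filters rows before grouping.

Result:
  Frontier: 3
  Southwest: 5
  Spirit: 5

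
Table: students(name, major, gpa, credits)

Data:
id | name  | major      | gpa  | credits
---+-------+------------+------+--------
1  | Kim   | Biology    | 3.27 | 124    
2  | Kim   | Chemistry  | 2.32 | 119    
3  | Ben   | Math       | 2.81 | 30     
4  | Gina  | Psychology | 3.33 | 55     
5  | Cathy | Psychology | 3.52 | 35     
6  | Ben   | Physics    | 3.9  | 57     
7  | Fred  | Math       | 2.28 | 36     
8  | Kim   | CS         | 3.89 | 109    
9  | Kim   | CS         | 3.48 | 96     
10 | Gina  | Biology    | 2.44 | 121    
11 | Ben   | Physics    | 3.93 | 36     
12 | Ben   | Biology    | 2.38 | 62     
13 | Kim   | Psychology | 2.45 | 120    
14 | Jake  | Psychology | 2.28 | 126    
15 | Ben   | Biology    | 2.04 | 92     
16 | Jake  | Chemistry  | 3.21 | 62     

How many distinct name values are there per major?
SELECT major, COUNT(DISTINCT name)
FROM students
GROUP BY major

Result:
  Biology: 3 distinct
  CS: 1 distinct
  Chemistry: 2 distinct
  Math: 2 distinct
  Physics: 1 distinct
  Psychology: 4 distinct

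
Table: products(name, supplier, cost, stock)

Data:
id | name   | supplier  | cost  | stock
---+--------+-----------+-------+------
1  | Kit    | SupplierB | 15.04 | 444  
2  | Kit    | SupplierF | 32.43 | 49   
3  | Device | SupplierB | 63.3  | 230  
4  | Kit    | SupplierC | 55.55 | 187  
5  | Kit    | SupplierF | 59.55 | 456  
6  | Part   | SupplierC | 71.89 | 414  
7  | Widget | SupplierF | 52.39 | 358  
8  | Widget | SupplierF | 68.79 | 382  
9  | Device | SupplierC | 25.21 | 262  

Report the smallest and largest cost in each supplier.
SELECT supplier, MIN(cost), MAX(cost)
FROM products
GROUP BY supplier

Result:
  SupplierB: min=15.04, max=63.30
  SupplierC: min=25.21, max=71.89
  SupplierF: min=32.43, max=68.79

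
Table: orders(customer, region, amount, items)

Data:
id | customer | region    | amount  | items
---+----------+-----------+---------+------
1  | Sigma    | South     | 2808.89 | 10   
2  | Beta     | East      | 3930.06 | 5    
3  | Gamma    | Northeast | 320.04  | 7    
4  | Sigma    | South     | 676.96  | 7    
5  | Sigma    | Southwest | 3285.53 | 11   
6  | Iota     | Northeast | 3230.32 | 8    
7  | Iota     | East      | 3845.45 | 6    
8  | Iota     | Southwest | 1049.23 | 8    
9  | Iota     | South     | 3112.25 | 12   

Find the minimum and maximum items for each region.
SELECT region, MIN(items), MAX(items)
FROM orders
GROUP BY region

Result:
  East: min=5, max=6
  Northeast: min=7, max=8
  South: min=7, max=12
  Southwest: min=8, max=11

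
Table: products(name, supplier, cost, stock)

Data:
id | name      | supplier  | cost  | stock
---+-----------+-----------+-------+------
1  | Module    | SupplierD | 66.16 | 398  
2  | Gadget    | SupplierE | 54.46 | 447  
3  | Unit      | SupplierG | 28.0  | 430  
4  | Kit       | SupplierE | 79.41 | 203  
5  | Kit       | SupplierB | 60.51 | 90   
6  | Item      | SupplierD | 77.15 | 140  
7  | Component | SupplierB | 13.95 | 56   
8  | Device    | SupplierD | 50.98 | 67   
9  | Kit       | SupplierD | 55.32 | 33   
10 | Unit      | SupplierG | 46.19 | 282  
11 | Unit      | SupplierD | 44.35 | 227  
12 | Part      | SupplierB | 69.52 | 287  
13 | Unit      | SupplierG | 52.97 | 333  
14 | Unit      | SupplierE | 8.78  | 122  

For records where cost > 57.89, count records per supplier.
SELECT supplier, COUNT(*)
FROM products
WHERE cost > 57.89
GROUP BY supplier

Note: WHERE filters rows before grouping.

Result:
  SupplierB: 2
  SupplierD: 2
  SupplierE: 1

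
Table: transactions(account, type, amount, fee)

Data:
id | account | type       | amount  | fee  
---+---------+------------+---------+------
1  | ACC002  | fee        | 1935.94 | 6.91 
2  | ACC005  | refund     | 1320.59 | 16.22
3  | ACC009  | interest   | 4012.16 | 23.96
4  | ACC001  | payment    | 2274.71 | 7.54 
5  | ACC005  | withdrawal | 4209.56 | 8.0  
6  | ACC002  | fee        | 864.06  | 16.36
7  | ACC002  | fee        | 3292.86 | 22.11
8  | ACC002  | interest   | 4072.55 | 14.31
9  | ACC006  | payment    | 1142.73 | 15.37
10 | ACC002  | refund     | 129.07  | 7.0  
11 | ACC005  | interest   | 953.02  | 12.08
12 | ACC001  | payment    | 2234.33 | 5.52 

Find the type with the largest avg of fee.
SELECT type, AVG(fee) as val
FROM transactions
GROUP BY type
ORDER BY val DESC
LIMIT 1

Result: interest with avg(fee) = 16.78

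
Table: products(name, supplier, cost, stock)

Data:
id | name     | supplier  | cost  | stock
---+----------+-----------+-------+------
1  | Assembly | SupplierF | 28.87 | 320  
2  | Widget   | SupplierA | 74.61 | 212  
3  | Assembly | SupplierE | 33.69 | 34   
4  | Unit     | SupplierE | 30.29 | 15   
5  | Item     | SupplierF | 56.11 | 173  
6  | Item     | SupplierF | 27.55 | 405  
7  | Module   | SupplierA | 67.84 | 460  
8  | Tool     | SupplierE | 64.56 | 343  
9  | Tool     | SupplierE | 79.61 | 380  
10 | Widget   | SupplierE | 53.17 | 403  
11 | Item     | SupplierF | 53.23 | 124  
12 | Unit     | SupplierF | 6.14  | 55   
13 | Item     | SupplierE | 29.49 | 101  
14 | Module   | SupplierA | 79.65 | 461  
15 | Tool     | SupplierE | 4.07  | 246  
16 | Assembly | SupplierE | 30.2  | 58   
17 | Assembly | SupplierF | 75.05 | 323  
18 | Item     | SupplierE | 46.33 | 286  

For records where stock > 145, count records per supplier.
SELECT supplier, COUNT(*)
FROM products
WHERE stock > 145
GROUP BY supplier

Note: WHERE filters rows before grouping.

Result:
  SupplierA: 3
  SupplierE: 5
  SupplierF: 4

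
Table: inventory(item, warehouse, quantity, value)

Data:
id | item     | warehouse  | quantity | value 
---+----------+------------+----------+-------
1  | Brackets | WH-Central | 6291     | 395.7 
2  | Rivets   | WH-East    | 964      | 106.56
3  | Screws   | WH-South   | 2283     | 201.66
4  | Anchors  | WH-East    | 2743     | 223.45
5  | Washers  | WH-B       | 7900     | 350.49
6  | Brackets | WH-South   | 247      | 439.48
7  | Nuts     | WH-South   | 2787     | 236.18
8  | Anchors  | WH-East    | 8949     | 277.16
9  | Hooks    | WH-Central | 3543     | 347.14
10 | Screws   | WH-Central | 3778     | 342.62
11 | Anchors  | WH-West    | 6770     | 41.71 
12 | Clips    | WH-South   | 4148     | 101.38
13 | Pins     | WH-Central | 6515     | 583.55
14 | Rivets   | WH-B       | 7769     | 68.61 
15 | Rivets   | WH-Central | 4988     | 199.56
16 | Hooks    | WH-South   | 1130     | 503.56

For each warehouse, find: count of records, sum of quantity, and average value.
SELECT warehouse,
       COUNT(*) as cnt,
       SUM(quantity) as total_quantity,
       AVG(value) as avg_value
FROM inventory
GROUP BY warehouse

Result:
  WH-B: 2 records, 15669 total quantity, 209.55 avg value
  WH-Central: 5 records, 25115 total quantity, 373.71 avg value
  WH-East: 3 records, 12656 total quantity, 202.39 avg value
  WH-South: 5 records, 10595 total quantity, 296.45 avg value
  WH-West: 1 records, 6770 total quantity, 41.71 avg value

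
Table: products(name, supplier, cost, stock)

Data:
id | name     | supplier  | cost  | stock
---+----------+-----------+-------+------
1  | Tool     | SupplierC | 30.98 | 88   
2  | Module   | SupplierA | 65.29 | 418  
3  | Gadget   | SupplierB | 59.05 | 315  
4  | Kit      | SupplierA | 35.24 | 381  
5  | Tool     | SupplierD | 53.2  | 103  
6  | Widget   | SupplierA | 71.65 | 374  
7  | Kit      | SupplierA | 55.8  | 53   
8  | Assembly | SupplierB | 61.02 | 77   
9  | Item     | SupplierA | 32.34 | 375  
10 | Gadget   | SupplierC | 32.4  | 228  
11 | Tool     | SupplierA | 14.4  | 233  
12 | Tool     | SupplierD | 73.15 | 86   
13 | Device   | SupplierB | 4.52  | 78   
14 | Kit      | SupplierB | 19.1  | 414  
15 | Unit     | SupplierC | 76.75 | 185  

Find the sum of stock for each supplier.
SELECT supplier, SUM(stock) as result
FROM products
GROUP BY supplier

Result:
  SupplierA: 1834
  SupplierB: 884
  SupplierC: 501
  SupplierD: 189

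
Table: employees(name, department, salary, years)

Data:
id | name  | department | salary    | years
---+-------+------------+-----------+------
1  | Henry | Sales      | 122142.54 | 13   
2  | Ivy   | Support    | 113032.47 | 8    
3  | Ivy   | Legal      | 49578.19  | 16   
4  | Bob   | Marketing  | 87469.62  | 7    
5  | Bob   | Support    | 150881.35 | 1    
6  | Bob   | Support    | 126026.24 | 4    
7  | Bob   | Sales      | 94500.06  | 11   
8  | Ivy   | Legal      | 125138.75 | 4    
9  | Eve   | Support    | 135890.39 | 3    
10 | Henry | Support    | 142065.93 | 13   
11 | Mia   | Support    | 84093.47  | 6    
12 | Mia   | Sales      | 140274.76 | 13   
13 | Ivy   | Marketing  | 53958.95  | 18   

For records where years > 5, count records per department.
SELECT department, COUNT(*)
FROM employees
WHERE years > 5
GROUP BY department

Note: WHERE filters rows before grouping.

Result:
  Legal: 1
  Marketing: 2
  Sales: 3
  Support: 3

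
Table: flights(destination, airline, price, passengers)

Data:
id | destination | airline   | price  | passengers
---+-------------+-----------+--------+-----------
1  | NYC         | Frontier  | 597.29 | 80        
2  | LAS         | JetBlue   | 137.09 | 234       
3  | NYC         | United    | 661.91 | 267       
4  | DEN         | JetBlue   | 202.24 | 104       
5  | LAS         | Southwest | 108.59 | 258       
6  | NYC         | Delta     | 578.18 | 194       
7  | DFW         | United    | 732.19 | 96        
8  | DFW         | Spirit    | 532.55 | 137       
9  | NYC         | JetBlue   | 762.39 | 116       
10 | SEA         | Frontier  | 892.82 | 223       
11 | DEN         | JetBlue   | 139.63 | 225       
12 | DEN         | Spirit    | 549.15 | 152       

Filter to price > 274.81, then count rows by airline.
SELECT airline, COUNT(*)
FROM flights
WHERE price > 274.81
GROUP BY airline

Note: WHERE filters rows before grouping.

Result:
  Delta: 1
  Frontier: 2
  JetBlue: 1
  Spirit: 2
  United: 2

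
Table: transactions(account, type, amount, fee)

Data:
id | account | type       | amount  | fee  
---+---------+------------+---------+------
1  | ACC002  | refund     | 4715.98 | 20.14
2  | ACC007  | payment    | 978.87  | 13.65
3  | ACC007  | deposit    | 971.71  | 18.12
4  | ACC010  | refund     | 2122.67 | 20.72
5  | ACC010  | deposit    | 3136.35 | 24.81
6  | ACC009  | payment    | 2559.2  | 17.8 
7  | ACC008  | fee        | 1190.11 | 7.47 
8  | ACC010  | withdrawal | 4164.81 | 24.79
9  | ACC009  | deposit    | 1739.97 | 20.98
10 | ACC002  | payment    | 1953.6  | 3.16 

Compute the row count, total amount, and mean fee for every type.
SELECT type,
       COUNT(*) as cnt,
       SUM(amount) as total_amount,
       AVG(fee) as avg_fee
FROM transactions
GROUP BY type

Result:
  deposit: 3 records, 5848.03 total amount, 21.30 avg fee
  fee: 1 records, 1190.11 total amount, 7.47 avg fee
  payment: 3 records, 5491.67 total amount, 11.54 avg fee
  refund: 2 records, 6838.65 total amount, 20.43 avg fee
  withdrawal: 1 records, 4164.81 total amount, 24.79 avg fee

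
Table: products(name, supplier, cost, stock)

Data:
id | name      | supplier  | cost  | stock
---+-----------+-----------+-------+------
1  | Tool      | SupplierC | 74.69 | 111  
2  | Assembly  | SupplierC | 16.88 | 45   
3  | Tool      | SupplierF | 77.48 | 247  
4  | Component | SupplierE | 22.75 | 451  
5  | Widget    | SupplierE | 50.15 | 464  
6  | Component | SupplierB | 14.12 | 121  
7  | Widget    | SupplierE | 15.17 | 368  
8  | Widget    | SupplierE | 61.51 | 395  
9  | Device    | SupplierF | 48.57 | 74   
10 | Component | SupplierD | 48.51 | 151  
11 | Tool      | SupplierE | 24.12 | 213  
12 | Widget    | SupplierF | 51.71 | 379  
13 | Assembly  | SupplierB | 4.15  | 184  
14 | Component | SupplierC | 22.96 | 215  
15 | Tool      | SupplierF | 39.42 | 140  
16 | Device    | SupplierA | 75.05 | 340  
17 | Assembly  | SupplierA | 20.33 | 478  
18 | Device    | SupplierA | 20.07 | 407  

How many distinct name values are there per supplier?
SELECT supplier, COUNT(DISTINCT name)
FROM products
GROUP BY supplier

Result:
  SupplierA: 2 distinct
  SupplierB: 2 distinct
  SupplierC: 3 distinct
  SupplierD: 1 distinct
  SupplierE: 3 distinct
  SupplierF: 3 distinct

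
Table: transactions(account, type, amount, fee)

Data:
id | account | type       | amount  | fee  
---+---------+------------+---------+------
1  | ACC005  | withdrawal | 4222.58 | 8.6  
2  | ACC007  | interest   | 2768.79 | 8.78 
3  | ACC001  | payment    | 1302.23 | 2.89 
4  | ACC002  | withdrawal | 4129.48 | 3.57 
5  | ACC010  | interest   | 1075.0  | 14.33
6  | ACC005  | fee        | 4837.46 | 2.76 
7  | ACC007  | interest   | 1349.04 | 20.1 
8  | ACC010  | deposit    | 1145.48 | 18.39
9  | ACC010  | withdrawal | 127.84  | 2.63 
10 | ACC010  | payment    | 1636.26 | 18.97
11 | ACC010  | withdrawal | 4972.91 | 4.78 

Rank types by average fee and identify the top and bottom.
SELECT type, AVG(fee)
FROM transactions
GROUP BY type
ORDER BY AVG(fee)

All groups:
  fee: 2.76
  withdrawal: 4.90
  payment: 10.93
  interest: 14.40
  deposit: 18.39

Highest: deposit (18.39)
Lowest: fee (2.76)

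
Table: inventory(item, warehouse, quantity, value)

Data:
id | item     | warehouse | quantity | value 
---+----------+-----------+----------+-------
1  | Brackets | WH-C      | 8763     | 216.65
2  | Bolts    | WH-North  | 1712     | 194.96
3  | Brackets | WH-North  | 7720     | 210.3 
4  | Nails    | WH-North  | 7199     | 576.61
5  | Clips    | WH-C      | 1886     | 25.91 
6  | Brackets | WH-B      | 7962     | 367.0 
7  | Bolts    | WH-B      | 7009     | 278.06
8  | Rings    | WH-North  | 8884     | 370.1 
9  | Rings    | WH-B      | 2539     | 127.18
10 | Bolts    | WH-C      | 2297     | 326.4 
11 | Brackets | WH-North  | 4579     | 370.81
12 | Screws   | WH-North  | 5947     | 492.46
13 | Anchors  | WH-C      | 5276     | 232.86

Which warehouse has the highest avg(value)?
SELECT warehouse, AVG(value) as val
FROM inventory
GROUP BY warehouse
ORDER BY val DESC
LIMIT 1

Result: WH-North with avg(value) = 369.21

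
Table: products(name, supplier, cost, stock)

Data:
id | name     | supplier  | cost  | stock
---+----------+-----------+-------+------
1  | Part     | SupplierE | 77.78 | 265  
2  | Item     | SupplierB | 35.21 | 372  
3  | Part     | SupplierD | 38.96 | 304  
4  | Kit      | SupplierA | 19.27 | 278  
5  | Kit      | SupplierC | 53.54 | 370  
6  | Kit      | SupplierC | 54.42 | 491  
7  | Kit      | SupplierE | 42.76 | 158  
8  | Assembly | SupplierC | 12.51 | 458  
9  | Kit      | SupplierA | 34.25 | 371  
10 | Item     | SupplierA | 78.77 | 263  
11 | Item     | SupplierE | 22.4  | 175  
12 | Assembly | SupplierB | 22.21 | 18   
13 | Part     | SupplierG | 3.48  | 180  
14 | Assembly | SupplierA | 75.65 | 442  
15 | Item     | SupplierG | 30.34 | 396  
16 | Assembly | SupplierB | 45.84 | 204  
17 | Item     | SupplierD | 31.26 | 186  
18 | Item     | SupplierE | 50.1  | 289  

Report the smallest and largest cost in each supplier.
SELECT supplier, MIN(cost), MAX(cost)
FROM products
GROUP BY supplier

Result:
  SupplierA: min=19.27, max=78.77
  SupplierB: min=22.21, max=45.84
  SupplierC: min=12.51, max=54.42
  SupplierD: min=31.26, max=38.96
  SupplierE: min=22.40, max=77.78
  SupplierG: min=3.48, max=30.34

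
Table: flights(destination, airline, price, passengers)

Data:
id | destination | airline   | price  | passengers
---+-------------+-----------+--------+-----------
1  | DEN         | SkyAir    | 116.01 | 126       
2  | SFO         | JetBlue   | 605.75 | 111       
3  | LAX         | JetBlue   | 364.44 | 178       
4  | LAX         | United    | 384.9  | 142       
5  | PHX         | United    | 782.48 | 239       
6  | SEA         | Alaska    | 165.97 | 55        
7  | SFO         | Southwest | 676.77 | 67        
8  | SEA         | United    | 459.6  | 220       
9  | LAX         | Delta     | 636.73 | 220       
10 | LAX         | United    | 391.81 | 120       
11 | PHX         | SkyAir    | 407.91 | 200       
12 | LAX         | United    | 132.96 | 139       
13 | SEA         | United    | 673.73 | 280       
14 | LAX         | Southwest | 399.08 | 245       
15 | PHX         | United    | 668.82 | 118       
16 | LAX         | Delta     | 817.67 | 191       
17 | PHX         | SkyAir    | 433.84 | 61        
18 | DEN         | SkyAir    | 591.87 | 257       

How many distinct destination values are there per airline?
SELECT airline, COUNT(DISTINCT destination)
FROM flights
GROUP BY airline

Result:
  Alaska: 1 distinct
  Delta: 1 distinct
  JetBlue: 2 distinct
  SkyAir: 2 distinct
  Southwest: 2 distinct
  United: 3 distinct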